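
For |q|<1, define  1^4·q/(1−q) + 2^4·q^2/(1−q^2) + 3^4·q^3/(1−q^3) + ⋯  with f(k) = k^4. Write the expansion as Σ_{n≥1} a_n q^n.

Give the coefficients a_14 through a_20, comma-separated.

40834, 51332, 69905, 83522, 112931, 130322, 170898

d|14:{14,7,2,1}  Σf=38416+2401+16+1=40834
q^15  k|15↦f(k): 1:1 3:81 5:625 15:50625  a_15=51332
d|16:{1,2,4,8,16}  Σf=1+16+256+4096+65536=69905
[q^17] f(17)=83521,f(1)=1 ⇒ 83522
d|18:{1,2,3,6,9,18}  Σf=1+16+81+1296+6561+104976=112931
d|19:{1,19}  Σf=1+130321=130322
d|20:{20,10,5,4,2,1}  Σf=160000+10000+625+256+16+1=170898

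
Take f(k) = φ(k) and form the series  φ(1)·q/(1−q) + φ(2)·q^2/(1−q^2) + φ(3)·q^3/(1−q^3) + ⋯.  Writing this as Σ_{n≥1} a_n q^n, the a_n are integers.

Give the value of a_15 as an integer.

d|15:{1,3,5,15}  Σφ=1+2+4+8=15

a_15 = 15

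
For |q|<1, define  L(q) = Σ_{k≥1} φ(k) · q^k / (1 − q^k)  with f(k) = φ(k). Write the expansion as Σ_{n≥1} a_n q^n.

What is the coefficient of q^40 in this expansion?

d|40:{1,2,4,5,8,10,20,40}  Σφ=1+1+2+4+4+4+8+16=40

a_40 = 40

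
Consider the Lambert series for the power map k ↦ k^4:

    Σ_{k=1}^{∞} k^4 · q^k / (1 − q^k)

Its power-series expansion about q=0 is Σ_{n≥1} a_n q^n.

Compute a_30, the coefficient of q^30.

[q^30] f(30)=810000,f(15)=50625,f(10)=10000,f(6)=1296,f(5)=625,f(3)=81,f(2)=16,f(1)=1 ⇒ 872644

a_30 = 872644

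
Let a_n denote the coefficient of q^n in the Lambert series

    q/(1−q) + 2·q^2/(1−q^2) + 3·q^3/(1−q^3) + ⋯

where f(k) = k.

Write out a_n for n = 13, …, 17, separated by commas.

d|13:{13,1}  Σf=13+1=14
q^14  k|14↦f(k): 1:1 2:2 7:7 14:14  a_14=24
d|15:{1,3,5,15}  Σf=1+3+5+15=24
n=16: 16·1 8·2 4·4 2·8 1·16  f→[16+8+4+2+1]=31
q^17  k|17↦f(k): 17:17 1:1  a_17=18

14, 24, 24, 31, 18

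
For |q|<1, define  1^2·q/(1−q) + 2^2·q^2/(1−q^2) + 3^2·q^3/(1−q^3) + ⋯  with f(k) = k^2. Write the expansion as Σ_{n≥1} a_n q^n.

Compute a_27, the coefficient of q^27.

q^27  k|27↦f(k): 27:729 9:81 3:9 1:1  a_27=820

a_27 = 820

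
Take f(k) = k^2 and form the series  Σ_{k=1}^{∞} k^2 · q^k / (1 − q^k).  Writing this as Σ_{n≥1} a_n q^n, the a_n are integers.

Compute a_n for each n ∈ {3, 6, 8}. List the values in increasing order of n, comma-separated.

[q^3] f(1)=1,f(3)=9 ⇒ 10
[q^6] f(6)=36,f(3)=9,f(2)=4,f(1)=1 ⇒ 50
[q^8] f(8)=64,f(4)=16,f(2)=4,f(1)=1 ⇒ 85

10, 50, 85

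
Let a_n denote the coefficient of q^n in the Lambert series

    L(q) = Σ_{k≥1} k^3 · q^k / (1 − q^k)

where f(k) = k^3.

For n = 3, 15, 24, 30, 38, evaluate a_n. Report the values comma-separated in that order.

28, 3528, 16380, 31752, 61740

n=3: 1·3 3·1  f→[1+27]=28
d|15:{1,3,5,15}  Σf=1+27+125+3375=3528
n=24: 24·1 12·2 8·3 6·4 4·6 3·8 2·12 1·24  f→[13824+1728+512+216+64+27+8+1]=16380
n=30: 30·1 15·2 10·3 6·5 5·6 3·10 2·15 1·30  f→[27000+3375+1000+216+125+27+8+1]=31752
n=38: 1·38 2·19 19·2 38·1  f→[1+8+6859+54872]=61740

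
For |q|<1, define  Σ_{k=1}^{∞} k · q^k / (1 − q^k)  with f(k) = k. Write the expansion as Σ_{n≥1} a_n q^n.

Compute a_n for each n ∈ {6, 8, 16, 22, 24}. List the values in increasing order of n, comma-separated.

12, 15, 31, 36, 60

n=6: 6·1 3·2 2·3 1·6  f→[6+3+2+1]=12
[q^8] f(1)=1,f(2)=2,f(4)=4,f(8)=8 ⇒ 15
n=16: 16·1 8·2 4·4 2·8 1·16  f→[16+8+4+2+1]=31
d|22:{22,11,2,1}  Σf=22+11+2+1=36
[q^24] f(1)=1,f(2)=2,f(3)=3,f(4)=4,f(6)=6,f(8)=8,f(12)=12,f(24)=24 ⇒ 60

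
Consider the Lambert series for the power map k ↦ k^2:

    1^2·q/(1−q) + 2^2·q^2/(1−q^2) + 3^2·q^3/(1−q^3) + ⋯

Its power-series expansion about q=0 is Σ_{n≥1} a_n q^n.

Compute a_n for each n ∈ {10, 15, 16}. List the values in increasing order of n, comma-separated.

130, 260, 341

d|10:{1,2,5,10}  Σf=1+4+25+100=130
q^15  k|15↦f(k): 15:225 5:25 3:9 1:1  a_15=260
q^16  k|16↦f(k): 1:1 2:4 4:16 8:64 16:256  a_16=341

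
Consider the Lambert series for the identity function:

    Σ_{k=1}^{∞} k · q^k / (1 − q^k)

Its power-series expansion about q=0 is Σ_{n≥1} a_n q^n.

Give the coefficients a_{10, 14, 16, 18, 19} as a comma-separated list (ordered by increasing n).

18, 24, 31, 39, 20

n=10: 10·1 5·2 2·5 1·10  f→[10+5+2+1]=18
d|14:{1,2,7,14}  Σf=1+2+7+14=24
d|16:{16,8,4,2,1}  Σf=16+8+4+2+1=31
[q^18] f(18)=18,f(9)=9,f(6)=6,f(3)=3,f(2)=2,f(1)=1 ⇒ 39
n=19: 19·1 1·19  f→[19+1]=20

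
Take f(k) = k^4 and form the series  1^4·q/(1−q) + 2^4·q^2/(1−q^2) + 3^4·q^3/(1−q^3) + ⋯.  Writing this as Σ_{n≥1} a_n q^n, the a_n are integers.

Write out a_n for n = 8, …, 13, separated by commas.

d|8:{1,2,4,8}  Σf=1+16+256+4096=4369
q^9  k|9↦f(k): 9:6561 3:81 1:1  a_9=6643
n=10: 10·1 5·2 2·5 1·10  f→[10000+625+16+1]=10642
n=11: 1·11 11·1  f→[1+14641]=14642
q^12  k|12↦f(k): 12:20736 6:1296 4:256 3:81 2:16 1:1  a_12=22386
[q^13] f(13)=28561,f(1)=1 ⇒ 28562

4369, 6643, 10642, 14642, 22386, 28562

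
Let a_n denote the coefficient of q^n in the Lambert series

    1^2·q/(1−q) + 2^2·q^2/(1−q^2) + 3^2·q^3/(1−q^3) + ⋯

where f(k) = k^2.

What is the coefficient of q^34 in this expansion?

q^34  k|34↦f(k): 34:1156 17:289 2:4 1:1  a_34=1450

a_34 = 1450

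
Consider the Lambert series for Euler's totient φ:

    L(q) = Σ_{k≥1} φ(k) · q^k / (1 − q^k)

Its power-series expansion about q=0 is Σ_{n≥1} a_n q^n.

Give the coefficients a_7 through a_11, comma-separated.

[q^7] φ(7)=6,φ(1)=1 ⇒ 7
[q^8] φ(8)=4,φ(4)=2,φ(2)=1,φ(1)=1 ⇒ 8
[q^9] φ(1)=1,φ(3)=2,φ(9)=6 ⇒ 9
d|10:{1,2,5,10}  Σφ=1+1+4+4=10
d|11:{1,11}  Σφ=1+10=11

7, 8, 9, 10, 11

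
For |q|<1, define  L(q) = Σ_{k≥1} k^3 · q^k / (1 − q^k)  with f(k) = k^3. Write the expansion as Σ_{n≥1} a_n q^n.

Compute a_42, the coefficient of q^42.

a_42 = 86688

q^42  k|42↦f(k): 1:1 2:8 3:27 6:216 7:343 14:2744 21:9261 42:74088  a_42=86688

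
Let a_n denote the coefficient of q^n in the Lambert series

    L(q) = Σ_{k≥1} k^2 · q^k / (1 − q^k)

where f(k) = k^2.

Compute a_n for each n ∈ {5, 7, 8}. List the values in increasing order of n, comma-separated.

[q^5] f(5)=25,f(1)=1 ⇒ 26
q^7  k|7↦f(k): 7:49 1:1  a_7=50
q^8  k|8↦f(k): 1:1 2:4 4:16 8:64  a_8=85

26, 50, 85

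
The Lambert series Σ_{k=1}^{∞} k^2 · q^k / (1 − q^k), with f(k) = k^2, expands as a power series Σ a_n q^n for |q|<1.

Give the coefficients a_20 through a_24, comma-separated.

d|20:{20,10,5,4,2,1}  Σf=400+100+25+16+4+1=546
[q^21] f(21)=441,f(7)=49,f(3)=9,f(1)=1 ⇒ 500
q^22  k|22↦f(k): 1:1 2:4 11:121 22:484  a_22=610
[q^23] f(1)=1,f(23)=529 ⇒ 530
d|24:{1,2,3,4,6,8,12,24}  Σf=1+4+9+16+36+64+144+576=850

546, 500, 610, 530, 850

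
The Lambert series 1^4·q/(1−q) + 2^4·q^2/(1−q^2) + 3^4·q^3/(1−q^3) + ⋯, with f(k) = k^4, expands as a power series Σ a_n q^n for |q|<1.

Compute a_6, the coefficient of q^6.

q^6  k|6↦f(k): 1:1 2:16 3:81 6:1296  a_6=1394

a_6 = 1394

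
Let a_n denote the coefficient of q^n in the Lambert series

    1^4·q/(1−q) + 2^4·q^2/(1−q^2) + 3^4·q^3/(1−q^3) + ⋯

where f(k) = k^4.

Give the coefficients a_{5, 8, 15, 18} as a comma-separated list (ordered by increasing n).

626, 4369, 51332, 112931

d|5:{1,5}  Σf=1+625=626
q^8  k|8↦f(k): 8:4096 4:256 2:16 1:1  a_8=4369
n=15: 15·1 5·3 3·5 1·15  f→[50625+625+81+1]=51332
d|18:{18,9,6,3,2,1}  Σf=104976+6561+1296+81+16+1=112931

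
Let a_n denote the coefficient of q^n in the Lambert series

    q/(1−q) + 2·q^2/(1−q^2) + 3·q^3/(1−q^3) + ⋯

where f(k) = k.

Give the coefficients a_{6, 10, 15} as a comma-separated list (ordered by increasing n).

[q^6] f(1)=1,f(2)=2,f(3)=3,f(6)=6 ⇒ 12
d|10:{1,2,5,10}  Σf=1+2+5+10=18
d|15:{1,3,5,15}  Σf=1+3+5+15=24

12, 18, 24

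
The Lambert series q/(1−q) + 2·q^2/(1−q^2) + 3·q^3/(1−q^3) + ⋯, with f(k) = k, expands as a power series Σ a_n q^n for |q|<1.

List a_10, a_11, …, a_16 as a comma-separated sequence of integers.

18, 12, 28, 14, 24, 24, 31

[q^10] f(1)=1,f(2)=2,f(5)=5,f(10)=10 ⇒ 18
q^11  k|11↦f(k): 1:1 11:11  a_11=12
n=12: 1·12 2·6 3·4 4·3 6·2 12·1  f→[1+2+3+4+6+12]=28
q^13  k|13↦f(k): 1:1 13:13  a_13=14
n=14: 14·1 7·2 2·7 1·14  f→[14+7+2+1]=24
n=15: 1·15 3·5 5·3 15·1  f→[1+3+5+15]=24
[q^16] f(1)=1,f(2)=2,f(4)=4,f(8)=8,f(16)=16 ⇒ 31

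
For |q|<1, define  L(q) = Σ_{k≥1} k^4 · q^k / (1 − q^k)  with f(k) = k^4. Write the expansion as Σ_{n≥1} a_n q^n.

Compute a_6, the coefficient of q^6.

d|6:{6,3,2,1}  Σf=1296+81+16+1=1394

a_6 = 1394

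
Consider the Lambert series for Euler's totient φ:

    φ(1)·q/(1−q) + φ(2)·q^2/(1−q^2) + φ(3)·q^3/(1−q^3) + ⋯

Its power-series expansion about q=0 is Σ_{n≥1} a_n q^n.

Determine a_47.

q^47  k|47↦φ(k): 47:46 1:1  a_47=47

a_47 = 47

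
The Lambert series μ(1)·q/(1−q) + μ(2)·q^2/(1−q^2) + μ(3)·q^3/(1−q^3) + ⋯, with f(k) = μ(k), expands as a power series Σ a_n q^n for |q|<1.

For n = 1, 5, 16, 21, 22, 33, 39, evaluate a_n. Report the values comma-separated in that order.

n=1: 1·1  μ→[1]=1
[q^5] μ(5)=-1,μ(1)=1 ⇒ 0
[q^16] μ(16)=0,μ(8)=0,μ(4)=0,μ(2)=-1,μ(1)=1 ⇒ 0
d|21:{1,3,7,21}  Σμ=1+(-1)+(-1)+1=0
n=22: 22·1 11·2 2·11 1·22  μ→[1+(-1)+(-1)+1]=0
d|33:{33,11,3,1}  Σμ=1+(-1)+(-1)+1=0
n=39: 39·1 13·3 3·13 1·39  μ→[1+(-1)+(-1)+1]=0

1, 0, 0, 0, 0, 0, 0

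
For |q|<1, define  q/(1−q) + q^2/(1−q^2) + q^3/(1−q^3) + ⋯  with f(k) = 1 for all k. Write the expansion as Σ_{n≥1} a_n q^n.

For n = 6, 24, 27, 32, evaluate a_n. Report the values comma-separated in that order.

d|6:{1,2,3,6}  Σf=1+1+1+1=4
q^24  k|24↦f(k): 24:1 12:1 8:1 6:1 4:1 3:1 2:1 1:1  a_24=8
n=27: 27·1 9·3 3·9 1·27  f→[1+1+1+1]=4
d|32:{1,2,4,8,16,32}  Σf=1+1+1+1+1+1=6

4, 8, 4, 6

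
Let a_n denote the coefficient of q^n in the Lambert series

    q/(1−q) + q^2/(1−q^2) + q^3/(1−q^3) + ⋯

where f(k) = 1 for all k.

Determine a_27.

n=27: 27·1 9·3 3·9 1·27  f→[1+1+1+1]=4

a_27 = 4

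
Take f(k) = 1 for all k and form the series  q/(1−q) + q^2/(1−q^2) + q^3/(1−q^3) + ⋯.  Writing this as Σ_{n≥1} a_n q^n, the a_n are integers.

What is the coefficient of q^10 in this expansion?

d|10:{10,5,2,1}  Σf=1+1+1+1=4

a_10 = 4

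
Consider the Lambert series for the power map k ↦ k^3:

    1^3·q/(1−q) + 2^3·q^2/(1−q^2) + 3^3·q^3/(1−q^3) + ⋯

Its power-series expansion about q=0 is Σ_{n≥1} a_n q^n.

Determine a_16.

q^16  k|16↦f(k): 16:4096 8:512 4:64 2:8 1:1  a_16=4681

a_16 = 4681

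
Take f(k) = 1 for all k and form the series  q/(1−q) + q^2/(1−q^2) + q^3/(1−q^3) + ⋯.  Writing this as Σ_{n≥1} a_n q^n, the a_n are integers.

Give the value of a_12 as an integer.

a_12 = 6

d|12:{12,6,4,3,2,1}  Σf=1+1+1+1+1+1=6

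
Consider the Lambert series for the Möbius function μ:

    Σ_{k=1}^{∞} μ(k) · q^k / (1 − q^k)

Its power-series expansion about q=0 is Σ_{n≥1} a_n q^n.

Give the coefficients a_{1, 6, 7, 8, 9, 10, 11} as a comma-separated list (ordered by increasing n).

q^1  k|1↦μ(k): 1:1  a_1=1
n=6: 6·1 3·2 2·3 1·6  μ→[1+(-1)+(-1)+1]=0
q^7  k|7↦μ(k): 7:-1 1:1  a_7=0
d|8:{1,2,4,8}  Σμ=1+(-1)+0+0=0
[q^9] μ(9)=0,μ(3)=-1,μ(1)=1 ⇒ 0
d|10:{1,2,5,10}  Σμ=1+(-1)+(-1)+1=0
[q^11] μ(1)=1,μ(11)=-1 ⇒ 0

1, 0, 0, 0, 0, 0, 0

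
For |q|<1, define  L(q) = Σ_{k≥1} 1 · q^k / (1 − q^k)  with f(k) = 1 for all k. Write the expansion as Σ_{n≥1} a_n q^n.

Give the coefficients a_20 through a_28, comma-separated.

q^20  k|20↦f(k): 20:1 10:1 5:1 4:1 2:1 1:1  a_20=6
[q^21] f(1)=1,f(3)=1,f(7)=1,f(21)=1 ⇒ 4
q^22  k|22↦f(k): 1:1 2:1 11:1 22:1  a_22=4
d|23:{23,1}  Σf=1+1=2
n=24: 24·1 12·2 8·3 6·4 4·6 3·8 2·12 1·24  f→[1+1+1+1+1+1+1+1]=8
q^25  k|25↦f(k): 25:1 5:1 1:1  a_25=3
[q^26] f(26)=1,f(13)=1,f(2)=1,f(1)=1 ⇒ 4
n=27: 1·27 3·9 9·3 27·1  f→[1+1+1+1]=4
q^28  k|28↦f(k): 28:1 14:1 7:1 4:1 2:1 1:1  a_28=6

6, 4, 4, 2, 8, 3, 4, 4, 6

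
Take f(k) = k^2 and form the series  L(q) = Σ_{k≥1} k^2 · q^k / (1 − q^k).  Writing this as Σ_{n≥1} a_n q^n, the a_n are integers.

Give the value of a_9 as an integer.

q^9  k|9↦f(k): 9:81 3:9 1:1  a_9=91

a_9 = 91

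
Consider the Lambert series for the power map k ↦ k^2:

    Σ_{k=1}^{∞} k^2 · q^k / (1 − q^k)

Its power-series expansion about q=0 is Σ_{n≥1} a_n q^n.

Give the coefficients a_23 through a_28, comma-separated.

d|23:{1,23}  Σf=1+529=530
q^24  k|24↦f(k): 24:576 12:144 8:64 6:36 4:16 3:9 2:4 1:1  a_24=850
q^25  k|25↦f(k): 1:1 5:25 25:625  a_25=651
q^26  k|26↦f(k): 26:676 13:169 2:4 1:1  a_26=850
[q^27] f(1)=1,f(3)=9,f(9)=81,f(27)=729 ⇒ 820
n=28: 1·28 2·14 4·7 7·4 14·2 28·1  f→[1+4+16+49+196+784]=1050

530, 850, 651, 850, 820, 1050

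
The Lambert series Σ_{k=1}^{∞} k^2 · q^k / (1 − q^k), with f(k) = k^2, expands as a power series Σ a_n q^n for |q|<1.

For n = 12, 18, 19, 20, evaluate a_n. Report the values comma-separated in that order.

210, 455, 362, 546

d|12:{12,6,4,3,2,1}  Σf=144+36+16+9+4+1=210
n=18: 18·1 9·2 6·3 3·6 2·9 1·18  f→[324+81+36+9+4+1]=455
d|19:{19,1}  Σf=361+1=362
n=20: 20·1 10·2 5·4 4·5 2·10 1·20  f→[400+100+25+16+4+1]=546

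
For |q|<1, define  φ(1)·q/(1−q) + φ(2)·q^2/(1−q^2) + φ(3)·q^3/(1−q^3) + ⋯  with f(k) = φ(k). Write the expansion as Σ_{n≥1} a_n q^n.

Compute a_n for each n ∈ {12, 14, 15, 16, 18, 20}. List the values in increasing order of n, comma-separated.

q^12  k|12↦φ(k): 12:4 6:2 4:2 3:2 2:1 1:1  a_12=12
[q^14] φ(1)=1,φ(2)=1,φ(7)=6,φ(14)=6 ⇒ 14
[q^15] φ(1)=1,φ(3)=2,φ(5)=4,φ(15)=8 ⇒ 15
n=16: 16·1 8·2 4·4 2·8 1·16  φ→[8+4+2+1+1]=16
d|18:{1,2,3,6,9,18}  Σφ=1+1+2+2+6+6=18
q^20  k|20↦φ(k): 1:1 2:1 4:2 5:4 10:4 20:8  a_20=20

12, 14, 15, 16, 18, 20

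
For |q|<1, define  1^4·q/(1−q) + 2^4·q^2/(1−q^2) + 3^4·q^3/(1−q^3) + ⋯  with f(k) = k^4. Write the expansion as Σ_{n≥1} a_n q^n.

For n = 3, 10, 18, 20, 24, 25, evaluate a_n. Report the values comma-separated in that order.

d|3:{3,1}  Σf=81+1=82
q^10  k|10↦f(k): 1:1 2:16 5:625 10:10000  a_10=10642
q^18  k|18↦f(k): 1:1 2:16 3:81 6:1296 9:6561 18:104976  a_18=112931
[q^20] f(1)=1,f(2)=16,f(4)=256,f(5)=625,f(10)=10000,f(20)=160000 ⇒ 170898
[q^24] f(1)=1,f(2)=16,f(3)=81,f(4)=256,f(6)=1296,f(8)=4096,f(12)=20736,f(24)=331776 ⇒ 358258
n=25: 1·25 5·5 25·1  f→[1+625+390625]=391251

82, 10642, 112931, 170898, 358258, 391251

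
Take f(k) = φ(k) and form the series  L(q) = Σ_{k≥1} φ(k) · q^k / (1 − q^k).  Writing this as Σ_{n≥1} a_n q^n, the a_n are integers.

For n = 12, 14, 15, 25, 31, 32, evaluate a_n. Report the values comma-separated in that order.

d|12:{1,2,3,4,6,12}  Σφ=1+1+2+2+2+4=12
n=14: 1·14 2·7 7·2 14·1  φ→[1+1+6+6]=14
[q^15] φ(15)=8,φ(5)=4,φ(3)=2,φ(1)=1 ⇒ 15
q^25  k|25↦φ(k): 1:1 5:4 25:20  a_25=25
[q^31] φ(31)=30,φ(1)=1 ⇒ 31
q^32  k|32↦φ(k): 1:1 2:1 4:2 8:4 16:8 32:16  a_32=32

12, 14, 15, 25, 31, 32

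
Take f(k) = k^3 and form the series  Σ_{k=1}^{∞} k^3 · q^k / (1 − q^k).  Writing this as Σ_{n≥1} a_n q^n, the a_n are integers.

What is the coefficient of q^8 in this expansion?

a_8 = 585

q^8  k|8↦f(k): 8:512 4:64 2:8 1:1  a_8=585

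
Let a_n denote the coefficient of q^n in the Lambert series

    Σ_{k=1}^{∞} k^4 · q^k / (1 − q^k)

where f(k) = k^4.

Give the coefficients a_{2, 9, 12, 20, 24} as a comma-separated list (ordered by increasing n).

q^2  k|2↦f(k): 2:16 1:1  a_2=17
[q^9] f(9)=6561,f(3)=81,f(1)=1 ⇒ 6643
n=12: 12·1 6·2 4·3 3·4 2·6 1·12  f→[20736+1296+256+81+16+1]=22386
[q^20] f(20)=160000,f(10)=10000,f(5)=625,f(4)=256,f(2)=16,f(1)=1 ⇒ 170898
q^24  k|24↦f(k): 1:1 2:16 3:81 4:256 6:1296 8:4096 12:20736 24:331776  a_24=358258

17, 6643, 22386, 170898, 358258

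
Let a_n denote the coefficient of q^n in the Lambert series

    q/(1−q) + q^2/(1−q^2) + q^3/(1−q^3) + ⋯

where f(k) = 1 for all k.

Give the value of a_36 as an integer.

d|36:{36,18,12,9,6,4,3,2,1}  Σf=1+1+1+1+1+1+1+1+1=9

a_36 = 9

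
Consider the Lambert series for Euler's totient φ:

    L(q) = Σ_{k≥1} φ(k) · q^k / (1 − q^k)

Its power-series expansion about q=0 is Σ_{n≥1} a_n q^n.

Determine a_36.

q^36  k|36↦φ(k): 1:1 2:1 3:2 4:2 6:2 9:6 12:4 18:6 36:12  a_36=36

a_36 = 36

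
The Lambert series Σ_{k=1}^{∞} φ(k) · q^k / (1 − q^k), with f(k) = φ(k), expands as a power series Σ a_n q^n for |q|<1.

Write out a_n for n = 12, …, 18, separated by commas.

n=12: 1·12 2·6 3·4 4·3 6·2 12·1  φ→[1+1+2+2+2+4]=12
[q^13] φ(1)=1,φ(13)=12 ⇒ 13
q^14  k|14↦φ(k): 1:1 2:1 7:6 14:6  a_14=14
[q^15] φ(1)=1,φ(3)=2,φ(5)=4,φ(15)=8 ⇒ 15
n=16: 16·1 8·2 4·4 2·8 1·16  φ→[8+4+2+1+1]=16
d|17:{17,1}  Σφ=16+1=17
q^18  k|18↦φ(k): 1:1 2:1 3:2 6:2 9:6 18:6  a_18=18

12, 13, 14, 15, 16, 17, 18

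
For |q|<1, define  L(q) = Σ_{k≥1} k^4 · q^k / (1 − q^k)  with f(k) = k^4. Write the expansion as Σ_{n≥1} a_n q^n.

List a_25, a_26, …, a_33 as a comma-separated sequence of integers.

d|25:{1,5,25}  Σf=1+625+390625=391251
q^26  k|26↦f(k): 1:1 2:16 13:28561 26:456976  a_26=485554
d|27:{27,9,3,1}  Σf=531441+6561+81+1=538084
n=28: 28·1 14·2 7·4 4·7 2·14 1·28  f→[614656+38416+2401+256+16+1]=655746
d|29:{1,29}  Σf=1+707281=707282
q^30  k|30↦f(k): 30:810000 15:50625 10:10000 6:1296 5:625 3:81 2:16 1:1  a_30=872644
n=31: 31·1 1·31  f→[923521+1]=923522
[q^32] f(1)=1,f(2)=16,f(4)=256,f(8)=4096,f(16)=65536,f(32)=1048576 ⇒ 1118481
d|33:{1,3,11,33}  Σf=1+81+14641+1185921=1200644

391251, 485554, 538084, 655746, 707282, 872644, 923522, 1118481, 1200644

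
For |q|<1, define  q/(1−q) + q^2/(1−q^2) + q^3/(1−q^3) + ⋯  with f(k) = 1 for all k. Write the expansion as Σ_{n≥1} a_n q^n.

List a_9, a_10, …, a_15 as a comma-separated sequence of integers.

n=9: 1·9 3·3 9·1  f→[1+1+1]=3
d|10:{10,5,2,1}  Σf=1+1+1+1=4
q^11  k|11↦f(k): 11:1 1:1  a_11=2
[q^12] f(12)=1,f(6)=1,f(4)=1,f(3)=1,f(2)=1,f(1)=1 ⇒ 6
d|13:{13,1}  Σf=1+1=2
n=14: 14·1 7·2 2·7 1·14  f→[1+1+1+1]=4
[q^15] f(1)=1,f(3)=1,f(5)=1,f(15)=1 ⇒ 4

3, 4, 2, 6, 2, 4, 4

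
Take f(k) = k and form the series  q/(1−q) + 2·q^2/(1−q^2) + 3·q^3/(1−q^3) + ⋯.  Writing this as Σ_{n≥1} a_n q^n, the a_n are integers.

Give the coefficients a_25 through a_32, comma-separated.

31, 42, 40, 56, 30, 72, 32, 63

q^25  k|25↦f(k): 1:1 5:5 25:25  a_25=31
q^26  k|26↦f(k): 26:26 13:13 2:2 1:1  a_26=42
q^27  k|27↦f(k): 27:27 9:9 3:3 1:1  a_27=40
[q^28] f(28)=28,f(14)=14,f(7)=7,f(4)=4,f(2)=2,f(1)=1 ⇒ 56
n=29: 1·29 29·1  f→[1+29]=30
[q^30] f(1)=1,f(2)=2,f(3)=3,f(5)=5,f(6)=6,f(10)=10,f(15)=15,f(30)=30 ⇒ 72
d|31:{1,31}  Σf=1+31=32
[q^32] f(32)=32,f(16)=16,f(8)=8,f(4)=4,f(2)=2,f(1)=1 ⇒ 63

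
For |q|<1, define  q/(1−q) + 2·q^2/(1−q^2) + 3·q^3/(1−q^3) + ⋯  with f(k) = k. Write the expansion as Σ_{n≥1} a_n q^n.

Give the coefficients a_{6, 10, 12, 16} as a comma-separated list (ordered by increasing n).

12, 18, 28, 31

[q^6] f(1)=1,f(2)=2,f(3)=3,f(6)=6 ⇒ 12
q^10  k|10↦f(k): 1:1 2:2 5:5 10:10  a_10=18
d|12:{1,2,3,4,6,12}  Σf=1+2+3+4+6+12=28
n=16: 16·1 8·2 4·4 2·8 1·16  f→[16+8+4+2+1]=31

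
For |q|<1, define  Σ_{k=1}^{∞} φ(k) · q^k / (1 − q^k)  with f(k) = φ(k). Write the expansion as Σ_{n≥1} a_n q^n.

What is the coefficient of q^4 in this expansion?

d|4:{4,2,1}  Σφ=2+1+1=4

a_4 = 4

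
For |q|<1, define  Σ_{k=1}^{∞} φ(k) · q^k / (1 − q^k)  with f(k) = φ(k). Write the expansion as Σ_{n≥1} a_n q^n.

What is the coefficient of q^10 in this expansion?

d|10:{10,5,2,1}  Σφ=4+4+1+1=10

a_10 = 10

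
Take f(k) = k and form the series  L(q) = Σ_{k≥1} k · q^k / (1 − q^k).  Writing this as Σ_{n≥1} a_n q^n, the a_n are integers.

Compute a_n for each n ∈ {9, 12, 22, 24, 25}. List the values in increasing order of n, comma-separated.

13, 28, 36, 60, 31

n=9: 1·9 3·3 9·1  f→[1+3+9]=13
d|12:{1,2,3,4,6,12}  Σf=1+2+3+4+6+12=28
[q^22] f(22)=22,f(11)=11,f(2)=2,f(1)=1 ⇒ 36
d|24:{1,2,3,4,6,8,12,24}  Σf=1+2+3+4+6+8+12+24=60
n=25: 25·1 5·5 1·25  f→[25+5+1]=31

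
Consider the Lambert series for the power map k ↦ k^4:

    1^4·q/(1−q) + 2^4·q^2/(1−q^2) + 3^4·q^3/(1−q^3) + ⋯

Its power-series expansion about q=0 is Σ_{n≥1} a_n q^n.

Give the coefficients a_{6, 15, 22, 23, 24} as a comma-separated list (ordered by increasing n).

d|6:{6,3,2,1}  Σf=1296+81+16+1=1394
q^15  k|15↦f(k): 1:1 3:81 5:625 15:50625  a_15=51332
q^22  k|22↦f(k): 1:1 2:16 11:14641 22:234256  a_22=248914
d|23:{23,1}  Σf=279841+1=279842
n=24: 24·1 12·2 8·3 6·4 4·6 3·8 2·12 1·24  f→[331776+20736+4096+1296+256+81+16+1]=358258

1394, 51332, 248914, 279842, 358258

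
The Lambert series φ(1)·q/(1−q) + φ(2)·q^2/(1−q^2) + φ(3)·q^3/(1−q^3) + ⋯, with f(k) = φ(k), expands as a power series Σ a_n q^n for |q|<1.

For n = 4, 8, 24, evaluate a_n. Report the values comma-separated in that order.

q^4  k|4↦φ(k): 4:2 2:1 1:1  a_4=4
q^8  k|8↦φ(k): 8:4 4:2 2:1 1:1  a_8=8
[q^24] φ(1)=1,φ(2)=1,φ(3)=2,φ(4)=2,φ(6)=2,φ(8)=4,φ(12)=4,φ(24)=8 ⇒ 24

4, 8, 24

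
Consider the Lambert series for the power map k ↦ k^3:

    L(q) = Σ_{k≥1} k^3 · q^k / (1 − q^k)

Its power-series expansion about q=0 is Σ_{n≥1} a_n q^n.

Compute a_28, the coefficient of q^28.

a_28 = 25112

q^28  k|28↦f(k): 28:21952 14:2744 7:343 4:64 2:8 1:1  a_28=25112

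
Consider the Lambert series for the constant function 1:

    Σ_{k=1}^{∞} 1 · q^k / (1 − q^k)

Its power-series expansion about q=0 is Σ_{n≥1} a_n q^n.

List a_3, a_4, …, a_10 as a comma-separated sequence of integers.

q^3  k|3↦f(k): 3:1 1:1  a_3=2
q^4  k|4↦f(k): 4:1 2:1 1:1  a_4=3
q^5  k|5↦f(k): 5:1 1:1  a_5=2
[q^6] f(6)=1,f(3)=1,f(2)=1,f(1)=1 ⇒ 4
n=7: 7·1 1·7  f→[1+1]=2
d|8:{1,2,4,8}  Σf=1+1+1+1=4
d|9:{1,3,9}  Σf=1+1+1=3
d|10:{10,5,2,1}  Σf=1+1+1+1=4

2, 3, 2, 4, 2, 4, 3, 4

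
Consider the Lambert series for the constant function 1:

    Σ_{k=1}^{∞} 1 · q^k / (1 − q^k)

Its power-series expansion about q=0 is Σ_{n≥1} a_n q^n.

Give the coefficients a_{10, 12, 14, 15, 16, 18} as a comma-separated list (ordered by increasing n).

4, 6, 4, 4, 5, 6

d|10:{10,5,2,1}  Σf=1+1+1+1=4
n=12: 12·1 6·2 4·3 3·4 2·6 1·12  f→[1+1+1+1+1+1]=6
[q^14] f(1)=1,f(2)=1,f(7)=1,f(14)=1 ⇒ 4
q^15  k|15↦f(k): 15:1 5:1 3:1 1:1  a_15=4
d|16:{1,2,4,8,16}  Σf=1+1+1+1+1=5
n=18: 1·18 2·9 3·6 6·3 9·2 18·1  f→[1+1+1+1+1+1]=6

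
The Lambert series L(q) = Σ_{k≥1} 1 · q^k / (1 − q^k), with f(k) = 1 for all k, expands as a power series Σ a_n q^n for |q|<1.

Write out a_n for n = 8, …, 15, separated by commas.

[q^8] f(1)=1,f(2)=1,f(4)=1,f(8)=1 ⇒ 4
q^9  k|9↦f(k): 1:1 3:1 9:1  a_9=3
q^10  k|10↦f(k): 1:1 2:1 5:1 10:1  a_10=4
[q^11] f(1)=1,f(11)=1 ⇒ 2
[q^12] f(1)=1,f(2)=1,f(3)=1,f(4)=1,f(6)=1,f(12)=1 ⇒ 6
[q^13] f(13)=1,f(1)=1 ⇒ 2
n=14: 14·1 7·2 2·7 1·14  f→[1+1+1+1]=4
q^15  k|15↦f(k): 15:1 5:1 3:1 1:1  a_15=4

4, 3, 4, 2, 6, 2, 4, 4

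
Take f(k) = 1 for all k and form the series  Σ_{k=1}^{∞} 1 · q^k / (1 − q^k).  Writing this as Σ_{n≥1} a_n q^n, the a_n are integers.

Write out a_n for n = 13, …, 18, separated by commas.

q^13  k|13↦f(k): 13:1 1:1  a_13=2
[q^14] f(1)=1,f(2)=1,f(7)=1,f(14)=1 ⇒ 4
[q^15] f(15)=1,f(5)=1,f(3)=1,f(1)=1 ⇒ 4
[q^16] f(1)=1,f(2)=1,f(4)=1,f(8)=1,f(16)=1 ⇒ 5
d|17:{1,17}  Σf=1+1=2
d|18:{18,9,6,3,2,1}  Σf=1+1+1+1+1+1=6

2, 4, 4, 5, 2, 6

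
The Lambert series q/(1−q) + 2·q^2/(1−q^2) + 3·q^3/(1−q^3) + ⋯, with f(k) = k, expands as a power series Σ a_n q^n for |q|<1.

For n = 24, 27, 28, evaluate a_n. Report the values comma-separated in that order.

d|24:{1,2,3,4,6,8,12,24}  Σf=1+2+3+4+6+8+12+24=60
n=27: 27·1 9·3 3·9 1·27  f→[27+9+3+1]=40
n=28: 1·28 2·14 4·7 7·4 14·2 28·1  f→[1+2+4+7+14+28]=56

60, 40, 56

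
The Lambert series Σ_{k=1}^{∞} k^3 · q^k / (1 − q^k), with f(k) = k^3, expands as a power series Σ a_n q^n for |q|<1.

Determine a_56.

n=56: 1·56 2·28 4·14 7·8 8·7 14·4 28·2 56·1  f→[1+8+64+343+512+2744+21952+175616]=201240

a_56 = 201240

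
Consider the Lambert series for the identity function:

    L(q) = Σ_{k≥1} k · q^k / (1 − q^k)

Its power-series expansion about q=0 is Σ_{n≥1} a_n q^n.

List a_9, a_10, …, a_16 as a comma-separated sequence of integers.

q^9  k|9↦f(k): 1:1 3:3 9:9  a_9=13
q^10  k|10↦f(k): 1:1 2:2 5:5 10:10  a_10=18
n=11: 1·11 11·1  f→[1+11]=12
n=12: 1·12 2·6 3·4 4·3 6·2 12·1  f→[1+2+3+4+6+12]=28
d|13:{13,1}  Σf=13+1=14
[q^14] f(1)=1,f(2)=2,f(7)=7,f(14)=14 ⇒ 24
d|15:{1,3,5,15}  Σf=1+3+5+15=24
q^16  k|16↦f(k): 16:16 8:8 4:4 2:2 1:1  a_16=31

13, 18, 12, 28, 14, 24, 24, 31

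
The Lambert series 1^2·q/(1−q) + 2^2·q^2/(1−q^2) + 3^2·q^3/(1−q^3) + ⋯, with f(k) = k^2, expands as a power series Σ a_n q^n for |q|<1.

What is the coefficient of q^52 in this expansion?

a_52 = 3570

d|52:{52,26,13,4,2,1}  Σf=2704+676+169+16+4+1=3570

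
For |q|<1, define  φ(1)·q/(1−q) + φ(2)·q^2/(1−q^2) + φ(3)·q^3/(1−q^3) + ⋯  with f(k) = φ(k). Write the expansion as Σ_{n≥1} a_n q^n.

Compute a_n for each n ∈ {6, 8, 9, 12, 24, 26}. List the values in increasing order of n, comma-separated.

q^6  k|6↦φ(k): 1:1 2:1 3:2 6:2  a_6=6
n=8: 1·8 2·4 4·2 8·1  φ→[1+1+2+4]=8
d|9:{9,3,1}  Σφ=6+2+1=9
n=12: 1·12 2·6 3·4 4·3 6·2 12·1  φ→[1+1+2+2+2+4]=12
q^24  k|24↦φ(k): 24:8 12:4 8:4 6:2 4:2 3:2 2:1 1:1  a_24=24
q^26  k|26↦φ(k): 1:1 2:1 13:12 26:12  a_26=26

6, 8, 9, 12, 24, 26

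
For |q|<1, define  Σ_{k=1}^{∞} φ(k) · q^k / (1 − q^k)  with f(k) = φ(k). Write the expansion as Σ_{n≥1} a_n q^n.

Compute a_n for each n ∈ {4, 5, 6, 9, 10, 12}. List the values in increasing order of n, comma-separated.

n=4: 1·4 2·2 4·1  φ→[1+1+2]=4
[q^5] φ(5)=4,φ(1)=1 ⇒ 5
n=6: 6·1 3·2 2·3 1·6  φ→[2+2+1+1]=6
n=9: 9·1 3·3 1·9  φ→[6+2+1]=9
d|10:{10,5,2,1}  Σφ=4+4+1+1=10
q^12  k|12↦φ(k): 12:4 6:2 4:2 3:2 2:1 1:1  a_12=12

4, 5, 6, 9, 10, 12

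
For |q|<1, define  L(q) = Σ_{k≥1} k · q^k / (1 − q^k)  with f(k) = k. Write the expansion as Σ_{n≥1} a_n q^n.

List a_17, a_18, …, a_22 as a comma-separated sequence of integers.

18, 39, 20, 42, 32, 36

q^17  k|17↦f(k): 1:1 17:17  a_17=18
[q^18] f(1)=1,f(2)=2,f(3)=3,f(6)=6,f(9)=9,f(18)=18 ⇒ 39
d|19:{1,19}  Σf=1+19=20
d|20:{1,2,4,5,10,20}  Σf=1+2+4+5+10+20=42
d|21:{21,7,3,1}  Σf=21+7+3+1=32
d|22:{1,2,11,22}  Σf=1+2+11+22=36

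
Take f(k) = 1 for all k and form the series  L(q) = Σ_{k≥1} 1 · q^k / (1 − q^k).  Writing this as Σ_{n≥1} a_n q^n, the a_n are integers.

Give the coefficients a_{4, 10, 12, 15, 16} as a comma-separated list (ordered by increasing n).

d|4:{1,2,4}  Σf=1+1+1=3
d|10:{10,5,2,1}  Σf=1+1+1+1=4
n=12: 1·12 2·6 3·4 4·3 6·2 12·1  f→[1+1+1+1+1+1]=6
n=15: 15·1 5·3 3·5 1·15  f→[1+1+1+1]=4
[q^16] f(1)=1,f(2)=1,f(4)=1,f(8)=1,f(16)=1 ⇒ 5

3, 4, 6, 4, 5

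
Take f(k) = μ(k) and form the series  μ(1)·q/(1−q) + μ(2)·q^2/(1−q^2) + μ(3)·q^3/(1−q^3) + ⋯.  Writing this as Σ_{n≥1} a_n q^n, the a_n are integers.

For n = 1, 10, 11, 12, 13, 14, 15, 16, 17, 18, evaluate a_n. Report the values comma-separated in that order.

1, 0, 0, 0, 0, 0, 0, 0, 0, 0

[q^1] μ(1)=1 ⇒ 1
d|10:{1,2,5,10}  Σμ=1+(-1)+(-1)+1=0
[q^11] μ(1)=1,μ(11)=-1 ⇒ 0
q^12  k|12↦μ(k): 1:1 2:-1 3:-1 4:0 6:1 12:0  a_12=0
d|13:{13,1}  Σμ=(-1)+1=0
n=14: 1·14 2·7 7·2 14·1  μ→[1+(-1)+(-1)+1]=0
d|15:{1,3,5,15}  Σμ=1+(-1)+(-1)+1=0
d|16:{16,8,4,2,1}  Σμ=0+0+0+(-1)+1=0
q^17  k|17↦μ(k): 17:-1 1:1  a_17=0
n=18: 18·1 9·2 6·3 3·6 2·9 1·18  μ→[0+0+1+(-1)+(-1)+1]=0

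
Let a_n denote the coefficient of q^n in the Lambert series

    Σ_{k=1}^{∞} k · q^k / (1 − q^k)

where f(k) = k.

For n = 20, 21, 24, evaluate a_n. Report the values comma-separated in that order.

42, 32, 60

d|20:{1,2,4,5,10,20}  Σf=1+2+4+5+10+20=42
d|21:{21,7,3,1}  Σf=21+7+3+1=32
q^24  k|24↦f(k): 24:24 12:12 8:8 6:6 4:4 3:3 2:2 1:1  a_24=60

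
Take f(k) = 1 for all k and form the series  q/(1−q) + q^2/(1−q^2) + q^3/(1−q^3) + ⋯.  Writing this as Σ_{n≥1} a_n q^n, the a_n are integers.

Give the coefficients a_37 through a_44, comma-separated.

2, 4, 4, 8, 2, 8, 2, 6

q^37  k|37↦f(k): 1:1 37:1  a_37=2
n=38: 38·1 19·2 2·19 1·38  f→[1+1+1+1]=4
d|39:{1,3,13,39}  Σf=1+1+1+1=4
q^40  k|40↦f(k): 1:1 2:1 4:1 5:1 8:1 10:1 20:1 40:1  a_40=8
[q^41] f(41)=1,f(1)=1 ⇒ 2
d|42:{42,21,14,7,6,3,2,1}  Σf=1+1+1+1+1+1+1+1=8
n=43: 43·1 1·43  f→[1+1]=2
q^44  k|44↦f(k): 44:1 22:1 11:1 4:1 2:1 1:1  a_44=6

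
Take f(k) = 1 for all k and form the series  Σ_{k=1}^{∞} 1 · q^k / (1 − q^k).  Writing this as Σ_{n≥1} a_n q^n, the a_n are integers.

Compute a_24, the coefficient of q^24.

a_24 = 8

[q^24] f(1)=1,f(2)=1,f(3)=1,f(4)=1,f(6)=1,f(8)=1,f(12)=1,f(24)=1 ⇒ 8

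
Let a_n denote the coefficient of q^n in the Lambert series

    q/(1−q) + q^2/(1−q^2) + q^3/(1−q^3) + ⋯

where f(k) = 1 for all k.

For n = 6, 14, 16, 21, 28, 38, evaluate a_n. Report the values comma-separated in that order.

q^6  k|6↦f(k): 1:1 2:1 3:1 6:1  a_6=4
q^14  k|14↦f(k): 14:1 7:1 2:1 1:1  a_14=4
[q^16] f(16)=1,f(8)=1,f(4)=1,f(2)=1,f(1)=1 ⇒ 5
[q^21] f(21)=1,f(7)=1,f(3)=1,f(1)=1 ⇒ 4
d|28:{28,14,7,4,2,1}  Σf=1+1+1+1+1+1=6
d|38:{38,19,2,1}  Σf=1+1+1+1=4

4, 4, 5, 4, 6, 4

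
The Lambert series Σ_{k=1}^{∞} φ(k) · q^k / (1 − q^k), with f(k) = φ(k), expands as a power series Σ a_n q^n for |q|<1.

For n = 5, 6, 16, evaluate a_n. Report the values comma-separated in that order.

d|5:{1,5}  Σφ=1+4=5
d|6:{1,2,3,6}  Σφ=1+1+2+2=6
n=16: 1·16 2·8 4·4 8·2 16·1  φ→[1+1+2+4+8]=16

5, 6, 16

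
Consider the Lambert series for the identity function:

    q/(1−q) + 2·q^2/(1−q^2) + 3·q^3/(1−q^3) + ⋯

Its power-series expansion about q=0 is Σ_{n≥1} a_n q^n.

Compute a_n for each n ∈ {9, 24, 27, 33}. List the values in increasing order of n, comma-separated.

13, 60, 40, 48

[q^9] f(1)=1,f(3)=3,f(9)=9 ⇒ 13
[q^24] f(1)=1,f(2)=2,f(3)=3,f(4)=4,f(6)=6,f(8)=8,f(12)=12,f(24)=24 ⇒ 60
d|27:{1,3,9,27}  Σf=1+3+9+27=40
[q^33] f(1)=1,f(3)=3,f(11)=11,f(33)=33 ⇒ 48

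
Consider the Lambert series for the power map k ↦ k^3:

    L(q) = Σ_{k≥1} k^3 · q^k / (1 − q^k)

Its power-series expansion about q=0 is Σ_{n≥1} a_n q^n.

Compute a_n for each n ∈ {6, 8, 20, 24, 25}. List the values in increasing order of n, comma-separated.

n=6: 6·1 3·2 2·3 1·6  f→[216+27+8+1]=252
q^8  k|8↦f(k): 1:1 2:8 4:64 8:512  a_8=585
d|20:{1,2,4,5,10,20}  Σf=1+8+64+125+1000+8000=9198
q^24  k|24↦f(k): 1:1 2:8 3:27 4:64 6:216 8:512 12:1728 24:13824  a_24=16380
n=25: 1·25 5·5 25·1  f→[1+125+15625]=15751

252, 585, 9198, 16380, 15751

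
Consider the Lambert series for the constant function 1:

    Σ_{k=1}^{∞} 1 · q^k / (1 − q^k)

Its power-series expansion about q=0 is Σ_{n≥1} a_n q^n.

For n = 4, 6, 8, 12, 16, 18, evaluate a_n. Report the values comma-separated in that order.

n=4: 4·1 2·2 1·4  f→[1+1+1]=3
[q^6] f(6)=1,f(3)=1,f(2)=1,f(1)=1 ⇒ 4
q^8  k|8↦f(k): 8:1 4:1 2:1 1:1  a_8=4
q^12  k|12↦f(k): 1:1 2:1 3:1 4:1 6:1 12:1  a_12=6
n=16: 1·16 2·8 4·4 8·2 16·1  f→[1+1+1+1+1]=5
q^18  k|18↦f(k): 18:1 9:1 6:1 3:1 2:1 1:1  a_18=6

3, 4, 4, 6, 5, 6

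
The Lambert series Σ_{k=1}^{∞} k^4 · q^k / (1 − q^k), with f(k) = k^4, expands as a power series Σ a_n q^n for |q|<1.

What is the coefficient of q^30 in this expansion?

a_30 = 872644

[q^30] f(1)=1,f(2)=16,f(3)=81,f(5)=625,f(6)=1296,f(10)=10000,f(15)=50625,f(30)=810000 ⇒ 872644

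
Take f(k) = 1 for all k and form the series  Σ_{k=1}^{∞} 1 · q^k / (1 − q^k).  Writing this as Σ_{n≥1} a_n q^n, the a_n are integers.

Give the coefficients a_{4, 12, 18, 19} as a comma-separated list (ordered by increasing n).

d|4:{1,2,4}  Σf=1+1+1=3
[q^12] f(1)=1,f(2)=1,f(3)=1,f(4)=1,f(6)=1,f(12)=1 ⇒ 6
q^18  k|18↦f(k): 18:1 9:1 6:1 3:1 2:1 1:1  a_18=6
q^19  k|19↦f(k): 1:1 19:1  a_19=2

3, 6, 6, 2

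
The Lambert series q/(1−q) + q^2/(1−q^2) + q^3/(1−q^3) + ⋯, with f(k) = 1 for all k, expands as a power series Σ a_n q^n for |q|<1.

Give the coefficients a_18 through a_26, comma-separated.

q^18  k|18↦f(k): 1:1 2:1 3:1 6:1 9:1 18:1  a_18=6
n=19: 19·1 1·19  f→[1+1]=2
n=20: 20·1 10·2 5·4 4·5 2·10 1·20  f→[1+1+1+1+1+1]=6
d|21:{21,7,3,1}  Σf=1+1+1+1=4
q^22  k|22↦f(k): 1:1 2:1 11:1 22:1  a_22=4
q^23  k|23↦f(k): 23:1 1:1  a_23=2
[q^24] f(1)=1,f(2)=1,f(3)=1,f(4)=1,f(6)=1,f(8)=1,f(12)=1,f(24)=1 ⇒ 8
[q^25] f(25)=1,f(5)=1,f(1)=1 ⇒ 3
d|26:{1,2,13,26}  Σf=1+1+1+1=4

6, 2, 6, 4, 4, 2, 8, 3, 4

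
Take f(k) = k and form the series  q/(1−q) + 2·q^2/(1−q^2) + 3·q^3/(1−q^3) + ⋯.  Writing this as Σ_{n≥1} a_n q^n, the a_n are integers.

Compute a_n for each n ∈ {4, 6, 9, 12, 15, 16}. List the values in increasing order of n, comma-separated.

n=4: 4·1 2·2 1·4  f→[4+2+1]=7
q^6  k|6↦f(k): 6:6 3:3 2:2 1:1  a_6=12
d|9:{1,3,9}  Σf=1+3+9=13
q^12  k|12↦f(k): 12:12 6:6 4:4 3:3 2:2 1:1  a_12=28
n=15: 15·1 5·3 3·5 1·15  f→[15+5+3+1]=24
n=16: 1·16 2·8 4·4 8·2 16·1  f→[1+2+4+8+16]=31

7, 12, 13, 28, 24, 31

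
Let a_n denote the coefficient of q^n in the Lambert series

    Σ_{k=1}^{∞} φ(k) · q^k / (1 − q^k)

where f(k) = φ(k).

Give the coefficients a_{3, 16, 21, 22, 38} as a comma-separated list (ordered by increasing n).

q^3  k|3↦φ(k): 3:2 1:1  a_3=3
d|16:{1,2,4,8,16}  Σφ=1+1+2+4+8=16
q^21  k|21↦φ(k): 1:1 3:2 7:6 21:12  a_21=21
[q^22] φ(22)=10,φ(11)=10,φ(2)=1,φ(1)=1 ⇒ 22
d|38:{1,2,19,38}  Σφ=1+1+18+18=38

3, 16, 21, 22, 38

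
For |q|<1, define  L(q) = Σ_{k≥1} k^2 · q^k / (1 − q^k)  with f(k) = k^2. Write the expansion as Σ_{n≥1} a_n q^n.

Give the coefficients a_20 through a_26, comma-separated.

d|20:{1,2,4,5,10,20}  Σf=1+4+16+25+100+400=546
d|21:{1,3,7,21}  Σf=1+9+49+441=500
d|22:{1,2,11,22}  Σf=1+4+121+484=610
q^23  k|23↦f(k): 1:1 23:529  a_23=530
[q^24] f(1)=1,f(2)=4,f(3)=9,f(4)=16,f(6)=36,f(8)=64,f(12)=144,f(24)=576 ⇒ 850
n=25: 1·25 5·5 25·1  f→[1+25+625]=651
[q^26] f(1)=1,f(2)=4,f(13)=169,f(26)=676 ⇒ 850

546, 500, 610, 530, 850, 651, 850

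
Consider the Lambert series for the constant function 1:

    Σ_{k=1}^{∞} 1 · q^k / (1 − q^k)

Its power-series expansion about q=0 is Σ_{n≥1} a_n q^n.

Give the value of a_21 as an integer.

d|21:{1,3,7,21}  Σf=1+1+1+1=4

a_21 = 4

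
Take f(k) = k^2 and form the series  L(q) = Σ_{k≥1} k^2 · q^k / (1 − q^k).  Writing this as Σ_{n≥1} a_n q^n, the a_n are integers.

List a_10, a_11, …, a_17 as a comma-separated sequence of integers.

130, 122, 210, 170, 250, 260, 341, 290

d|10:{10,5,2,1}  Σf=100+25+4+1=130
[q^11] f(1)=1,f(11)=121 ⇒ 122
q^12  k|12↦f(k): 12:144 6:36 4:16 3:9 2:4 1:1  a_12=210
[q^13] f(1)=1,f(13)=169 ⇒ 170
q^14  k|14↦f(k): 14:196 7:49 2:4 1:1  a_14=250
d|15:{15,5,3,1}  Σf=225+25+9+1=260
[q^16] f(16)=256,f(8)=64,f(4)=16,f(2)=4,f(1)=1 ⇒ 341
d|17:{17,1}  Σf=289+1=290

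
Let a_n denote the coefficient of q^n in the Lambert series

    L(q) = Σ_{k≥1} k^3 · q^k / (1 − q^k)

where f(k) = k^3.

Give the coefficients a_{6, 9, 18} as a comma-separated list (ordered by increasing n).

252, 757, 6813

n=6: 6·1 3·2 2·3 1·6  f→[216+27+8+1]=252
n=9: 9·1 3·3 1·9  f→[729+27+1]=757
q^18  k|18↦f(k): 18:5832 9:729 6:216 3:27 2:8 1:1  a_18=6813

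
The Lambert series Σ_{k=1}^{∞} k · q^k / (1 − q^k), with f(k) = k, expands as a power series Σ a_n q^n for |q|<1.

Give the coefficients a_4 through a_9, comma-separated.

7, 6, 12, 8, 15, 13

[q^4] f(4)=4,f(2)=2,f(1)=1 ⇒ 7
d|5:{1,5}  Σf=1+5=6
n=6: 6·1 3·2 2·3 1·6  f→[6+3+2+1]=12
d|7:{1,7}  Σf=1+7=8
q^8  k|8↦f(k): 1:1 2:2 4:4 8:8  a_8=15
[q^9] f(9)=9,f(3)=3,f(1)=1 ⇒ 13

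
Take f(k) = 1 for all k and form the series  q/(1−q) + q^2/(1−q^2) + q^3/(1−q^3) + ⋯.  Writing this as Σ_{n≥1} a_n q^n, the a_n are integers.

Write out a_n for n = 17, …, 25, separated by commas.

2, 6, 2, 6, 4, 4, 2, 8, 3

n=17: 17·1 1·17  f→[1+1]=2
q^18  k|18↦f(k): 18:1 9:1 6:1 3:1 2:1 1:1  a_18=6
d|19:{1,19}  Σf=1+1=2
[q^20] f(20)=1,f(10)=1,f(5)=1,f(4)=1,f(2)=1,f(1)=1 ⇒ 6
n=21: 1·21 3·7 7·3 21·1  f→[1+1+1+1]=4
q^22  k|22↦f(k): 22:1 11:1 2:1 1:1  a_22=4
[q^23] f(23)=1,f(1)=1 ⇒ 2
d|24:{24,12,8,6,4,3,2,1}  Σf=1+1+1+1+1+1+1+1=8
n=25: 1·25 5·5 25·1  f→[1+1+1]=3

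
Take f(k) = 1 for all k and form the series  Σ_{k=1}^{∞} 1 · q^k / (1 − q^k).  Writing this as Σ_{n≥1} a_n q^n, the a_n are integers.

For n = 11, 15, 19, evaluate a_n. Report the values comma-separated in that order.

d|11:{1,11}  Σf=1+1=2
q^15  k|15↦f(k): 1:1 3:1 5:1 15:1  a_15=4
d|19:{19,1}  Σf=1+1=2

2, 4, 2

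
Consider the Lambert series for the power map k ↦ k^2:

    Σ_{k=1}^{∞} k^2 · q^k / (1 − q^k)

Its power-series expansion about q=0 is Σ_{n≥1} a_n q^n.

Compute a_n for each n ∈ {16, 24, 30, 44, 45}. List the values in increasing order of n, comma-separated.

d|16:{1,2,4,8,16}  Σf=1+4+16+64+256=341
d|24:{24,12,8,6,4,3,2,1}  Σf=576+144+64+36+16+9+4+1=850
d|30:{1,2,3,5,6,10,15,30}  Σf=1+4+9+25+36+100+225+900=1300
d|44:{44,22,11,4,2,1}  Σf=1936+484+121+16+4+1=2562
n=45: 1·45 3·15 5·9 9·5 15·3 45·1  f→[1+9+25+81+225+2025]=2366

341, 850, 1300, 2562, 2366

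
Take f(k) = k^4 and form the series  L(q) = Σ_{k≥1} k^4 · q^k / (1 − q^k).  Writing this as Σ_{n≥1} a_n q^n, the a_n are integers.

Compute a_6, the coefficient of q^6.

a_6 = 1394

[q^6] f(6)=1296,f(3)=81,f(2)=16,f(1)=1 ⇒ 1394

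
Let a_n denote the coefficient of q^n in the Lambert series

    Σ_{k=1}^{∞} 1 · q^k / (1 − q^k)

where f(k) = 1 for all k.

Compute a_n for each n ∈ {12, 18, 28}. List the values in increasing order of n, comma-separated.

6, 6, 6

n=12: 1·12 2·6 3·4 4·3 6·2 12·1  f→[1+1+1+1+1+1]=6
n=18: 18·1 9·2 6·3 3·6 2·9 1·18  f→[1+1+1+1+1+1]=6
n=28: 1·28 2·14 4·7 7·4 14·2 28·1  f→[1+1+1+1+1+1]=6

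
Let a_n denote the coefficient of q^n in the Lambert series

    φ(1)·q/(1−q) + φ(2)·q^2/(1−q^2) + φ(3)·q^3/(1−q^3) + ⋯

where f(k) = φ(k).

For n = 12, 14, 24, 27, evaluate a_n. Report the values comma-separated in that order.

n=12: 12·1 6·2 4·3 3·4 2·6 1·12  φ→[4+2+2+2+1+1]=12
d|14:{14,7,2,1}  Σφ=6+6+1+1=14
q^24  k|24↦φ(k): 1:1 2:1 3:2 4:2 6:2 8:4 12:4 24:8  a_24=24
d|27:{27,9,3,1}  Σφ=18+6+2+1=27

12, 14, 24, 27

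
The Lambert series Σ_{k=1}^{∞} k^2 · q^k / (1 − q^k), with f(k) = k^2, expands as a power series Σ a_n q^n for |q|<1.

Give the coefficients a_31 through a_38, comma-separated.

962, 1365, 1220, 1450, 1300, 1911, 1370, 1810

n=31: 1·31 31·1  f→[1+961]=962
n=32: 32·1 16·2 8·4 4·8 2·16 1·32  f→[1024+256+64+16+4+1]=1365
[q^33] f(1)=1,f(3)=9,f(11)=121,f(33)=1089 ⇒ 1220
n=34: 34·1 17·2 2·17 1·34  f→[1156+289+4+1]=1450
n=35: 35·1 7·5 5·7 1·35  f→[1225+49+25+1]=1300
q^36  k|36↦f(k): 36:1296 18:324 12:144 9:81 6:36 4:16 3:9 2:4 1:1  a_36=1911
n=37: 37·1 1·37  f→[1369+1]=1370
q^38  k|38↦f(k): 1:1 2:4 19:361 38:1444  a_38=1810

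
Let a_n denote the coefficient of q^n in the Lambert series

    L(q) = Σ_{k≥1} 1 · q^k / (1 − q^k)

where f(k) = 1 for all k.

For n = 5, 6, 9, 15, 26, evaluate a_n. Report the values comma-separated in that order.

d|5:{5,1}  Σf=1+1=2
d|6:{1,2,3,6}  Σf=1+1+1+1=4
d|9:{9,3,1}  Σf=1+1+1=3
d|15:{15,5,3,1}  Σf=1+1+1+1=4
d|26:{26,13,2,1}  Σf=1+1+1+1=4

2, 4, 3, 4, 4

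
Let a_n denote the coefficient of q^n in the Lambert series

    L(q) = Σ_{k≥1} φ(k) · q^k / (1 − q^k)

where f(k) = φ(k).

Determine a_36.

q^36  k|36↦φ(k): 1:1 2:1 3:2 4:2 6:2 9:6 12:4 18:6 36:12  a_36=36

a_36 = 36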